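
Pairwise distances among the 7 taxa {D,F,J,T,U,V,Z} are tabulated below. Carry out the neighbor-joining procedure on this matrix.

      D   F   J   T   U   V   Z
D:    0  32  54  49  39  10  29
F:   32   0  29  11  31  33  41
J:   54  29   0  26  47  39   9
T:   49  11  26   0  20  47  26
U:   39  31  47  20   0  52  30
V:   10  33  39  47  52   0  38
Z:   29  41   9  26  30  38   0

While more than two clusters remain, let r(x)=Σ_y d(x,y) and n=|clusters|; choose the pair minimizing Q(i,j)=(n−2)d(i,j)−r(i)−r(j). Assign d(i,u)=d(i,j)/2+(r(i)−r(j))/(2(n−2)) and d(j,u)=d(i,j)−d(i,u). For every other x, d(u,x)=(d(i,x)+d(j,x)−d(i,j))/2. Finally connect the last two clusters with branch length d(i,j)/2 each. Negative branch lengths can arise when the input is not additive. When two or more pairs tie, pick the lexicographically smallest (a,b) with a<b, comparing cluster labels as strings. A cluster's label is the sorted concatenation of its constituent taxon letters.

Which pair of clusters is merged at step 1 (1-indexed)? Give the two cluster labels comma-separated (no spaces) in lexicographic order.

D,V

iteration 1: select D,V (d=10, Q=-382); attach at lengths (22/5, 28/5); label the merged cluster DV
  updated: d(DV,F)=55/2, d(DV,J)=83/2, d(DV,T)=43, d(DV,U)=81/2, d(DV,Z)=57/2
iteration 2: select J,Z (d=9, Q=-251); attach at lengths (27/4, 9/4); label the merged cluster JZ
  updated: d(DV,JZ)=61/2, d(F,JZ)=61/2, d(JZ,T)=43/2, d(JZ,U)=34
iteration 3: select DV,JZ (d=61/2, Q=-333/2); attach at lengths (233/12, 133/12); label the merged cluster DJVZ
  updated: d(DJVZ,F)=55/4, d(DJVZ,T)=17, d(DJVZ,U)=22
iteration 4: select DJVZ,U (d=22, Q=-327/4); attach at lengths (95/16, 257/16); label the merged cluster DJUVZ
  updated: d(DJUVZ,F)=91/8, d(DJUVZ,T)=15/2
iteration 5: select DJUVZ,F (d=91/8, Q=-239/8); attach at lengths (63/16, 119/16); label the merged cluster DFJUVZ
  updated: d(DFJUVZ,T)=57/16
iteration 6: select DFJUVZ,T (d=57/16); attach at lengths (57/32, 57/32); label the merged cluster DFJTUVZ
final tree: (((((D:22/5,V:28/5):233/12,(J:27/4,Z:9/4):133/12):95/16,U:257/16):63/16,F:119/16):57/32,T:57/32)
total length: 1383/16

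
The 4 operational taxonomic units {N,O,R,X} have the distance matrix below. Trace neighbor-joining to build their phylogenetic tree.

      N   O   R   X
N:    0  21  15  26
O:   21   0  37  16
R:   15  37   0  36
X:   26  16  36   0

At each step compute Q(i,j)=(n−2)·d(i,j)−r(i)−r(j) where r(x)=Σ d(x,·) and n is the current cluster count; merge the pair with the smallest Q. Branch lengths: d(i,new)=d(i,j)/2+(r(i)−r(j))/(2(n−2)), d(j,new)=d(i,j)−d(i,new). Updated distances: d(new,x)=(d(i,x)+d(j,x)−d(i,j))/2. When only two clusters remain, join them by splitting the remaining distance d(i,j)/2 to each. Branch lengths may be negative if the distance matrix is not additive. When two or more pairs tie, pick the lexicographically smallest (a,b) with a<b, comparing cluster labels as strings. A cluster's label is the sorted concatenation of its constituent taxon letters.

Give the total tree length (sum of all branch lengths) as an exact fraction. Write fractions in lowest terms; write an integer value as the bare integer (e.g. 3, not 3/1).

91/2

step 1: merge (N,R) at d=15, Q=-120; branch lengths N→1, R→14; new cluster NR
  updated: d(NR,O)=43/2, d(NR,X)=47/2
step 2: merge (NR,O) at d=43/2, Q=-61; branch lengths NR→29/2, O→7; new cluster NOR
  updated: d(NOR,X)=9
step 3: merge (NOR,X) at d=9; branch lengths NOR→9/2, X→9/2; new cluster NORX
final tree: (((N:1,R:14):29/2,O:7):9/2,X:9/2)
total length: 91/2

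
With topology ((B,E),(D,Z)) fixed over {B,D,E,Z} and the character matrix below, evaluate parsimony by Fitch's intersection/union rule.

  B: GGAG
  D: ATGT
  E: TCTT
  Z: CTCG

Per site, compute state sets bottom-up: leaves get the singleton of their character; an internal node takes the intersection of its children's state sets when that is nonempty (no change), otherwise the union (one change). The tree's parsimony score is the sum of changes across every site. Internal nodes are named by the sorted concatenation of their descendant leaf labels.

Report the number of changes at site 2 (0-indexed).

BE@0: {G} ∪ {T} = {G,T} (union, +1)
DZ@0: {A} ∪ {C} = {A,C} (union, +1)
BDEZ@0: {G,T} ∪ {A,C} = {A,C,G,T} (union, +1)
BE@1: {G} ∪ {C} = {C,G} (union, +1)
DZ@1: {T} ∩ {T} = {T} (intersection, +0)
BDEZ@1: {C,G} ∪ {T} = {C,G,T} (union, +1)
BE@2: {A} ∪ {T} = {A,T} (union, +1)
DZ@2: {G} ∪ {C} = {C,G} (union, +1)
BDEZ@2: {A,T} ∪ {C,G} = {A,C,G,T} (union, +1)
BE@3: {G} ∪ {T} = {G,T} (union, +1)
DZ@3: {T} ∪ {G} = {G,T} (union, +1)
BDEZ@3: {G,T} ∩ {G,T} = {G,T} (intersection, +0)
per-site changes: [3, 2, 3, 2]; total = 10

3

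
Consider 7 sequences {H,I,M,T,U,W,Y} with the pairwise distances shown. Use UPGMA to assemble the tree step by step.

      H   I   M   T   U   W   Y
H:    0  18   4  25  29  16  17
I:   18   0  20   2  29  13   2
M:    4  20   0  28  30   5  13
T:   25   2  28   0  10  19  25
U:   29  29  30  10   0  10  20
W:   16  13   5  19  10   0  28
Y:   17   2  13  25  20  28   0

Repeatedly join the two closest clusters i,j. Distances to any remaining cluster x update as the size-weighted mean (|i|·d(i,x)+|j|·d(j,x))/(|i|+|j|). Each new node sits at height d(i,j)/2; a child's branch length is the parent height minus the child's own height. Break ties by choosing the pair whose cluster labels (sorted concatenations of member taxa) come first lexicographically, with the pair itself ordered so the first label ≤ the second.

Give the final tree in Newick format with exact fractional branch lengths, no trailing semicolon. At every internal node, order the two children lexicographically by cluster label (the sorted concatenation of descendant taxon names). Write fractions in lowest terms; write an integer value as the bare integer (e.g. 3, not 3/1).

step 1: merge (I,T) at d=2; branch lengths I→1, T→1; new cluster IT
  updated: d(H,IT)=43/2, d(IT,M)=24, d(IT,U)=39/2, d(IT,W)=16, d(IT,Y)=27/2
step 2: merge (H,M) at d=4; branch lengths H→2, M→2; new cluster HM
  updated: d(HM,IT)=91/4, d(HM,U)=59/2, d(HM,W)=21/2, d(HM,Y)=15
step 3: merge (U,W) at d=10; branch lengths U→5, W→5; new cluster UW
  updated: d(HM,UW)=20, d(IT,UW)=71/4, d(UW,Y)=24
step 4: merge (IT,Y) at d=27/2; branch lengths IT→23/4, Y→27/4; new cluster ITY
  updated: d(HM,ITY)=121/6, d(ITY,UW)=119/6
step 5: merge (ITY,UW) at d=119/6; branch lengths ITY→19/6, UW→59/12; new cluster ITUWY
  updated: d(HM,ITUWY)=201/10
step 6: merge (HM,ITUWY) at d=201/10; branch lengths HM→161/20, ITUWY→2/15; new cluster HIMTUWY
final tree: ((H:2,M:2):161/20,(((I:1,T:1):23/4,Y:27/4):19/6,(U:5,W:5):59/12):2/15)
total length: 1343/30

((H:2,M:2):161/20,(((I:1,T:1):23/4,Y:27/4):19/6,(U:5,W:5):59/12):2/15)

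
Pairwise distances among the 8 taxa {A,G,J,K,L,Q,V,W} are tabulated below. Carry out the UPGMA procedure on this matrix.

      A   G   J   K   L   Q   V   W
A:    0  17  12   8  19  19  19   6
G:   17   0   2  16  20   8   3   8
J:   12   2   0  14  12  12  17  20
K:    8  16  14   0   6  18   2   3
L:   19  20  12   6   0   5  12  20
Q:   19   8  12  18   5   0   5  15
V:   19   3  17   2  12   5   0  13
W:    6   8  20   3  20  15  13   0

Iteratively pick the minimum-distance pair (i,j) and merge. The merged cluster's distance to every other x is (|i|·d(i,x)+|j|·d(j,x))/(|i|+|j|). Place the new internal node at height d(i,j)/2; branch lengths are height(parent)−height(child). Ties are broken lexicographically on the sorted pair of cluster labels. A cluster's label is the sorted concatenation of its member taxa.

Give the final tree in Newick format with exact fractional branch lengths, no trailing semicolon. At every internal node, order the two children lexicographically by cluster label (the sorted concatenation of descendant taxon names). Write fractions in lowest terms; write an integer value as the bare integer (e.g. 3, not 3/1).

((A:3,W:3):101/24,((G:1,J:1):43/8,((K:1,V:1):33/8,(L:5/2,Q:5/2):21/8):5/4):5/6)

iteration 1: select G,J (d=2); attach at lengths (1, 1); label the merged cluster GJ
  updated: d(A,GJ)=29/2, d(GJ,K)=15, d(GJ,L)=16, d(GJ,Q)=10, d(GJ,V)=10, d(GJ,W)=14
iteration 2: select K,V (d=2); attach at lengths (1, 1); label the merged cluster KV
  updated: d(A,KV)=27/2, d(GJ,KV)=25/2, d(KV,L)=9, d(KV,Q)=23/2, d(KV,W)=8
iteration 3: select L,Q (d=5); attach at lengths (5/2, 5/2); label the merged cluster LQ
  updated: d(A,LQ)=19, d(GJ,LQ)=13, d(KV,LQ)=41/4, d(LQ,W)=35/2
iteration 4: select A,W (d=6); attach at lengths (3, 3); label the merged cluster AW
  updated: d(AW,GJ)=57/4, d(AW,KV)=43/4, d(AW,LQ)=73/4
iteration 5: select KV,LQ (d=41/4); attach at lengths (33/8, 21/8); label the merged cluster KLQV
  updated: d(AW,KLQV)=29/2, d(GJ,KLQV)=51/4
iteration 6: select GJ,KLQV (d=51/4); attach at lengths (43/8, 5/4); label the merged cluster GJKLQV
  updated: d(AW,GJKLQV)=173/12
iteration 7: select AW,GJKLQV (d=173/12); attach at lengths (101/24, 5/6); label the merged cluster AGJKLQVW
final tree: ((A:3,W:3):101/24,((G:1,J:1):43/8,((K:1,V:1):33/8,(L:5/2,Q:5/2):21/8):5/4):5/6)
total length: 401/12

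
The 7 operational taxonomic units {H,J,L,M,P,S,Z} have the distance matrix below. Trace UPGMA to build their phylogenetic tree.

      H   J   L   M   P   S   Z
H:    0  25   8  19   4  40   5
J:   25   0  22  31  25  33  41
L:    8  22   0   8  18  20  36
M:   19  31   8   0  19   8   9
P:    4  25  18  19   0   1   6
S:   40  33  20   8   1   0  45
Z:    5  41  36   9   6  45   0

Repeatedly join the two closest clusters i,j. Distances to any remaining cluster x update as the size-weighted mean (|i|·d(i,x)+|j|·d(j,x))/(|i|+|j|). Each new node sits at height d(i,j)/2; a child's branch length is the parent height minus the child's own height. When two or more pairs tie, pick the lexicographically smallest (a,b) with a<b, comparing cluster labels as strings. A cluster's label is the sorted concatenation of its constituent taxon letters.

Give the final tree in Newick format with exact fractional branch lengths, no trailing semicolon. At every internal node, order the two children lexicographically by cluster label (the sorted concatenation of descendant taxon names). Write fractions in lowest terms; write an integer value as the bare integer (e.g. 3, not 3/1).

(((H:5/2,Z:5/2):127/16,((L:4,M:4):33/8,(P:1/2,S:1/2):61/8):37/16):69/16,J:59/4)

iteration 1: select P,S (d=1); attach at lengths (1/2, 1/2); label the merged cluster PS
  updated: d(H,PS)=22, d(J,PS)=29, d(L,PS)=19, d(M,PS)=27/2, d(PS,Z)=51/2
iteration 2: select H,Z (d=5); attach at lengths (5/2, 5/2); label the merged cluster HZ
  updated: d(HZ,J)=33, d(HZ,L)=22, d(HZ,M)=14, d(HZ,PS)=95/4
iteration 3: select L,M (d=8); attach at lengths (4, 4); label the merged cluster LM
  updated: d(HZ,LM)=18, d(J,LM)=53/2, d(LM,PS)=65/4
iteration 4: select LM,PS (d=65/4); attach at lengths (33/8, 61/8); label the merged cluster LMPS
  updated: d(HZ,LMPS)=167/8, d(J,LMPS)=111/4
iteration 5: select HZ,LMPS (d=167/8); attach at lengths (127/16, 37/16); label the merged cluster HLMPSZ
  updated: d(HLMPSZ,J)=59/2
iteration 6: select HLMPSZ,J (d=59/2); attach at lengths (69/16, 59/4); label the merged cluster HJLMPSZ
final tree: (((H:5/2,Z:5/2):127/16,((L:4,M:4):33/8,(P:1/2,S:1/2):61/8):37/16):69/16,J:59/4)
total length: 881/16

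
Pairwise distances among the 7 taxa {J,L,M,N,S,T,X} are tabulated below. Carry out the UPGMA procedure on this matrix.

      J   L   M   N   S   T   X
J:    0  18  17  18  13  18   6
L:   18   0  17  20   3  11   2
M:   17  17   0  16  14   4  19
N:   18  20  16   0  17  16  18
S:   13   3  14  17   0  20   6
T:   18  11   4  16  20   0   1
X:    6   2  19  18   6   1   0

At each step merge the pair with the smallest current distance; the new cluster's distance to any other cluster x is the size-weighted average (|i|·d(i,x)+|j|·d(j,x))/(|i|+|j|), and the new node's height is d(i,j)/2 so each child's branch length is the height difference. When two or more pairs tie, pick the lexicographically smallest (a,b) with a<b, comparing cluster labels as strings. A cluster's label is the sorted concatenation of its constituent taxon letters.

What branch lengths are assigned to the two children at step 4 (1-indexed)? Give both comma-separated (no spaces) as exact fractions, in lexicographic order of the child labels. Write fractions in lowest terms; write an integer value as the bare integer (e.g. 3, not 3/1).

1. join T+X (d=1) ⇒ TX; edges |T|=1/2, |X|=1/2
  updated: d(J,TX)=12, d(L,TX)=13/2, d(M,TX)=23/2, d(N,TX)=17, d(S,TX)=13
2. join L+S (d=3) ⇒ LS; edges |L|=3/2, |S|=3/2
  updated: d(J,LS)=31/2, d(LS,M)=31/2, d(LS,N)=37/2, d(LS,TX)=39/4
3. join LS+TX (d=39/4) ⇒ LSTX; edges |LS|=27/8, |TX|=35/8
  updated: d(J,LSTX)=55/4, d(LSTX,M)=27/2, d(LSTX,N)=71/4
4. join LSTX+M (d=27/2) ⇒ LMSTX; edges |LSTX|=15/8, |M|=27/4
  updated: d(J,LMSTX)=72/5, d(LMSTX,N)=87/5
5. join J+LMSTX (d=72/5) ⇒ JLMSTX; edges |J|=36/5, |LMSTX|=9/20
  updated: d(JLMSTX,N)=35/2
6. join JLMSTX+N (d=35/2) ⇒ JLMNSTX; edges |JLMSTX|=31/20, |N|=35/4
final tree: ((J:36/5,(((L:3/2,S:3/2):27/8,(T:1/2,X:1/2):35/8):15/8,M:27/4):9/20):31/20,N:35/4)
total length: 1533/40

15/8,27/4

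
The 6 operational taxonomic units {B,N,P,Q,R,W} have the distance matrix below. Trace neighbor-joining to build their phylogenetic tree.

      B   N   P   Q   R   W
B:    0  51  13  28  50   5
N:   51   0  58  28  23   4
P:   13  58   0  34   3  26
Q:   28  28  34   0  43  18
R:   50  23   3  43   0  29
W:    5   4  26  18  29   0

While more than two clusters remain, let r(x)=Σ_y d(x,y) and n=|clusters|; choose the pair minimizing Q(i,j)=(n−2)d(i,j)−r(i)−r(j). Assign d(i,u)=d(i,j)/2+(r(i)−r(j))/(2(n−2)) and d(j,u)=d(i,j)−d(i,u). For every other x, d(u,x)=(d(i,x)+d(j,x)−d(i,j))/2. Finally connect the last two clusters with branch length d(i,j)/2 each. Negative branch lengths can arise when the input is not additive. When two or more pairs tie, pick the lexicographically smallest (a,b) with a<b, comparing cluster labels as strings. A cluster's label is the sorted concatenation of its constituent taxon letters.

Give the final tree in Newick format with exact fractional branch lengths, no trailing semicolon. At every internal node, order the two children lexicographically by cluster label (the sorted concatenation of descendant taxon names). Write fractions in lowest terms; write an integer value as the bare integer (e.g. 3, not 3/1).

(((B:93/8,(P:-1/4,R:13/4):147/8):39/8,(N:27/2,W:-19/2):67/8):101/16,Q:101/16)

iteration 1: select P,R (d=3, Q=-270); attach at lengths (-1/4, 13/4); label the merged cluster PR
  updated: d(B,PR)=30, d(N,PR)=39, d(PR,Q)=37, d(PR,W)=26
iteration 2: select N,W (d=4, Q=-163); attach at lengths (27/2, -19/2); label the merged cluster NW
  updated: d(B,NW)=26, d(NW,PR)=61/2, d(NW,Q)=21
iteration 3: select B,PR (d=30, Q=-243/2); attach at lengths (93/8, 147/8); label the merged cluster BPR
  updated: d(BPR,NW)=53/4, d(BPR,Q)=35/2
iteration 4: select BPR,NW (d=53/4, Q=-207/4); attach at lengths (39/8, 67/8); label the merged cluster BNPRW
  updated: d(BNPRW,Q)=101/8
iteration 5: select BNPRW,Q (d=101/8); attach at lengths (101/16, 101/16); label the merged cluster BNPQRW
final tree: (((B:93/8,(P:-1/4,R:13/4):147/8):39/8,(N:27/2,W:-19/2):67/8):101/16,Q:101/16)
total length: 503/8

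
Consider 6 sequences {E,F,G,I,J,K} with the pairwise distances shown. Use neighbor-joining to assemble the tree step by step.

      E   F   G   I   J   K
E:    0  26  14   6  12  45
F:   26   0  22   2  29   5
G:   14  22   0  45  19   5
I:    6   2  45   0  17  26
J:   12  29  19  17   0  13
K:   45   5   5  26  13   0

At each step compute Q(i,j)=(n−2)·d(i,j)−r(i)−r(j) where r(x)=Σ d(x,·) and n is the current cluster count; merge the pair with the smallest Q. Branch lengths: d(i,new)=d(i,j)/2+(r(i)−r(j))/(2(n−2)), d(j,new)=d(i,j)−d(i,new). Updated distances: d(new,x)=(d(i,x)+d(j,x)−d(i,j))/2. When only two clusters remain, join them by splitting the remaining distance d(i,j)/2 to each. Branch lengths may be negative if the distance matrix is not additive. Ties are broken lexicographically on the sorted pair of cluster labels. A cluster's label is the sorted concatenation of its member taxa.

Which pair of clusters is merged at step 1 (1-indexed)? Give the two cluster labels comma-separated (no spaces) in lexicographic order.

G,K

iteration 1: select G,K (d=5, Q=-179); attach at lengths (31/8, 9/8); label the merged cluster GK
  updated: d(E,GK)=27, d(F,GK)=11, d(GK,I)=33, d(GK,J)=27/2
iteration 2: select F,I (d=2, Q=-120); attach at lengths (8/3, -2/3); label the merged cluster FI
  updated: d(E,FI)=15, d(FI,GK)=21, d(FI,J)=22
iteration 3: select E,FI (d=15, Q=-82); attach at lengths (13/2, 17/2); label the merged cluster EFI
  updated: d(EFI,GK)=33/2, d(EFI,J)=19/2
iteration 4: select EFI,GK (d=33/2, Q=-79/2); attach at lengths (25/4, 41/4); label the merged cluster EFGIK
  updated: d(EFGIK,J)=13/4
iteration 5: select EFGIK,J (d=13/4); attach at lengths (13/8, 13/8); label the merged cluster EFGIJK
final tree: (((E:13/2,(F:8/3,I:-2/3):17/2):25/4,(G:31/8,K:9/8):41/4):13/8,J:13/8)
total length: 167/4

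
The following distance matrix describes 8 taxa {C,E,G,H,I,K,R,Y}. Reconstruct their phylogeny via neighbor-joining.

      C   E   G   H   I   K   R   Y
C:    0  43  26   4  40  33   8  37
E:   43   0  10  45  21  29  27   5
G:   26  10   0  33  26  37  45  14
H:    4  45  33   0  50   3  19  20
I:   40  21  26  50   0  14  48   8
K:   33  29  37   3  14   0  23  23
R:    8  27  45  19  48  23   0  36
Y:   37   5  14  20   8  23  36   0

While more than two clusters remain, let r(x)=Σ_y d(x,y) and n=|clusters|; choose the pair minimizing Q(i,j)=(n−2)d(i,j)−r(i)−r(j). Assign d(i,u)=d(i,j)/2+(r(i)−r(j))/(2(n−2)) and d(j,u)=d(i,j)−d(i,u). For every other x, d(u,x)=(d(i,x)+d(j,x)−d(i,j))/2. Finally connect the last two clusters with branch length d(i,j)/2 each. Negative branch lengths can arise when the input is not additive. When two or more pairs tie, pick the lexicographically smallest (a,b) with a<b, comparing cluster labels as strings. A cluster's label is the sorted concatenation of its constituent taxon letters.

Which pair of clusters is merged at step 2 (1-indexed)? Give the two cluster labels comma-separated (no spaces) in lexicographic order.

1. join C+R (d=8, Q=-349) ⇒ CR; edges |C|=11/4, |R|=21/4
  updated: d(CR,E)=31, d(CR,G)=63/2, d(CR,H)=15/2, d(CR,I)=40, d(CR,K)=24, d(CR,Y)=65/2
2. join CR+H (d=15/2, Q=-575/2) ⇒ CHR; edges |CR|=91/20, |H|=59/20
  updated: d(CHR,E)=137/4, d(CHR,G)=57/2, d(CHR,I)=165/4, d(CHR,K)=39/4, d(CHR,Y)=45/2
3. join CHR+K (d=39/4, Q=-210) ⇒ CHKR; edges |CHR|=125/16, |K|=31/16
  updated: d(CHKR,E)=107/4, d(CHKR,G)=223/8, d(CHKR,I)=91/4, d(CHKR,Y)=143/8
4. join E+G (d=10, Q=-885/8) ⇒ EG; edges |E|=119/48, |G|=361/48
  updated: d(CHKR,EG)=357/16, d(EG,I)=37/2, d(EG,Y)=9/2
5. join CHKR+I (d=91/4, Q=-1067/16) ⇒ CHIKR; edges |CHKR|=947/64, |I|=509/64
  updated: d(CHIKR,EG)=289/32, d(CHIKR,Y)=25/16
6. join CHIKR+EG (d=289/32, Q=-483/32) ⇒ CEGHIKR; edges |CHIKR|=195/64, |EG|=383/64
  updated: d(CEGHIKR,Y)=-95/64
7. join CEGHIKR+Y (d=-95/64) ⇒ CEGHIKRY; edges |CEGHIKR|=-95/128, |Y|=-95/128
final tree: ((((((C:11/4,R:21/4):91/20,H:59/20):125/16,K:31/16):947/64,I:509/64):195/64,(E:119/48,G:361/48):383/64):-95/128,Y:-95/128)
total length: 4195/64

CR,H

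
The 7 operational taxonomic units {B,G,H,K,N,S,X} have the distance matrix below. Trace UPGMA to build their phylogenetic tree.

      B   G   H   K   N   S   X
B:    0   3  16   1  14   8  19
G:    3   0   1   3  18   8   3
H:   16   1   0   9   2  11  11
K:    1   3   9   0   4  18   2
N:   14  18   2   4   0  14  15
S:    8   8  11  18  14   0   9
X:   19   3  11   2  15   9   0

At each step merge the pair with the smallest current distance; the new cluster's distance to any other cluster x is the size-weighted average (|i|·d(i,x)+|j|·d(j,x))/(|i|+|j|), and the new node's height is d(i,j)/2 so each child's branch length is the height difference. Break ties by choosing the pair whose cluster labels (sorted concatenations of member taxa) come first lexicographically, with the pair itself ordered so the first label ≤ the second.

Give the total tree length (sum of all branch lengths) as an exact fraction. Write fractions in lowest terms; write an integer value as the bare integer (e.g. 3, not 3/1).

iteration 1: select B,K (d=1); attach at lengths (1/2, 1/2); label the merged cluster BK
  updated: d(BK,G)=3, d(BK,H)=25/2, d(BK,N)=9, d(BK,S)=13, d(BK,X)=21/2
iteration 2: select G,H (d=1); attach at lengths (1/2, 1/2); label the merged cluster GH
  updated: d(BK,GH)=31/4, d(GH,N)=10, d(GH,S)=19/2, d(GH,X)=7
iteration 3: select GH,X (d=7); attach at lengths (3, 7/2); label the merged cluster GHX
  updated: d(BK,GHX)=26/3, d(GHX,N)=35/3, d(GHX,S)=28/3
iteration 4: select BK,GHX (d=26/3); attach at lengths (23/6, 5/6); label the merged cluster BGHKX
  updated: d(BGHKX,N)=53/5, d(BGHKX,S)=54/5
iteration 5: select BGHKX,N (d=53/5); attach at lengths (29/30, 53/10); label the merged cluster BGHKNX
  updated: d(BGHKNX,S)=34/3
iteration 6: select BGHKNX,S (d=34/3); attach at lengths (11/30, 17/3); label the merged cluster BGHKNSX
final tree: ((((B:1/2,K:1/2):23/6,((G:1/2,H:1/2):3,X:7/2):5/6):29/30,N:53/10):11/30,S:17/3)
total length: 382/15

382/15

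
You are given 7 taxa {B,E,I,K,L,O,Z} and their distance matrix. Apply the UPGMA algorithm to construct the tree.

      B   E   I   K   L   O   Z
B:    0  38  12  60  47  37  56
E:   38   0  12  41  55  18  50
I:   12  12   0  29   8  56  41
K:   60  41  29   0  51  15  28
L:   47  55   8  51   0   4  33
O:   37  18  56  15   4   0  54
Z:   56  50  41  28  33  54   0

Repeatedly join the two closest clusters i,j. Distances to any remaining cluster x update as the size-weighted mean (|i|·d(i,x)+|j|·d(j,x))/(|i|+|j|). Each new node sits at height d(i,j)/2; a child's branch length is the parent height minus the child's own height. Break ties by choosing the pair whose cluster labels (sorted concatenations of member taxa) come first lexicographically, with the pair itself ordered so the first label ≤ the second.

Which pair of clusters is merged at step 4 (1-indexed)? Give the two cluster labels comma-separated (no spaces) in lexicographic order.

1. join L+O (d=4) ⇒ LO; edges |L|=2, |O|=2
  updated: d(B,LO)=42, d(E,LO)=73/2, d(I,LO)=32, d(K,LO)=33, d(LO,Z)=87/2
2. join B+I (d=12) ⇒ BI; edges |B|=6, |I|=6
  updated: d(BI,E)=25, d(BI,K)=89/2, d(BI,LO)=37, d(BI,Z)=97/2
3. join BI+E (d=25) ⇒ BEI; edges |BI|=13/2, |E|=25/2
  updated: d(BEI,K)=130/3, d(BEI,LO)=221/6, d(BEI,Z)=49
4. join K+Z (d=28) ⇒ KZ; edges |K|=14, |Z|=14
  updated: d(BEI,KZ)=277/6, d(KZ,LO)=153/4
5. join BEI+LO (d=221/6) ⇒ BEILO; edges |BEI|=71/12, |LO|=197/12
  updated: d(BEILO,KZ)=43
6. join BEILO+KZ (d=43) ⇒ BEIKLOZ; edges |BEILO|=37/12, |KZ|=15/2
final tree: ((((B:6,I:6):13/2,E:25/2):71/12,(L:2,O:2):197/12):37/12,(K:14,Z:14):15/2)
total length: 1151/12

K,Z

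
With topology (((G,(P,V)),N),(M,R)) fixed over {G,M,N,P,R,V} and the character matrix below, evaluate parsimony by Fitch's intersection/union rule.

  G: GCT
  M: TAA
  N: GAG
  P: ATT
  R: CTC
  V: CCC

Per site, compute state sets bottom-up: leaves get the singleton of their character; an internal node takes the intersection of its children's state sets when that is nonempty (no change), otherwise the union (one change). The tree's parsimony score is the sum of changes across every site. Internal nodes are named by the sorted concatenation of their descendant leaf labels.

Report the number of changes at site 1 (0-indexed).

site 0, node PV: P={A} ∪ V={C} → {A,C} (+1)
site 0, node GPV: G={G} ∪ PV={A,C} → {A,C,G} (+1)
site 0, node GNPV: GPV={A,C,G} ∩ N={G} → {G} (+0)
site 0, node MR: M={T} ∪ R={C} → {C,T} (+1)
site 0, node GMNPRV: GNPV={G} ∪ MR={C,T} → {C,G,T} (+1)
site 1, node PV: P={T} ∪ V={C} → {C,T} (+1)
site 1, node GPV: G={C} ∩ PV={C,T} → {C} (+0)
site 1, node GNPV: GPV={C} ∪ N={A} → {A,C} (+1)
site 1, node MR: M={A} ∪ R={T} → {A,T} (+1)
site 1, node GMNPRV: GNPV={A,C} ∩ MR={A,T} → {A} (+0)
site 2, node PV: P={T} ∪ V={C} → {C,T} (+1)
site 2, node GPV: G={T} ∩ PV={C,T} → {T} (+0)
site 2, node GNPV: GPV={T} ∪ N={G} → {G,T} (+1)
site 2, node MR: M={A} ∪ R={C} → {A,C} (+1)
site 2, node GMNPRV: GNPV={G,T} ∪ MR={A,C} → {A,C,G,T} (+1)
per-site changes: [4, 3, 4]; total = 11

3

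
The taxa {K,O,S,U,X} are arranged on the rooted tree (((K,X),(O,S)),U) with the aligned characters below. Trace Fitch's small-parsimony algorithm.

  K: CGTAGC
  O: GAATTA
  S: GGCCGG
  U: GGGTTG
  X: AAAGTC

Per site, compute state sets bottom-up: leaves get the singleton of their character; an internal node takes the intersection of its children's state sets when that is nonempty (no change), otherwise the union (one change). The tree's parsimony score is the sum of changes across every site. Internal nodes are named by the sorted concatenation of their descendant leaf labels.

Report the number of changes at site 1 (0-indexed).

site 0, node KX: K={C} ∪ X={A} → {A,C} (+1)
site 0, node OS: O={G} ∩ S={G} → {G} (+0)
site 0, node KOSX: KX={A,C} ∪ OS={G} → {A,C,G} (+1)
site 0, node KOSUX: KOSX={A,C,G} ∩ U={G} → {G} (+0)
site 1, node KX: K={G} ∪ X={A} → {A,G} (+1)
site 1, node OS: O={A} ∪ S={G} → {A,G} (+1)
site 1, node KOSX: KX={A,G} ∩ OS={A,G} → {A,G} (+0)
site 1, node KOSUX: KOSX={A,G} ∩ U={G} → {G} (+0)
site 2, node KX: K={T} ∪ X={A} → {A,T} (+1)
site 2, node OS: O={A} ∪ S={C} → {A,C} (+1)
site 2, node KOSX: KX={A,T} ∩ OS={A,C} → {A} (+0)
site 2, node KOSUX: KOSX={A} ∪ U={G} → {A,G} (+1)
site 3, node KX: K={A} ∪ X={G} → {A,G} (+1)
site 3, node OS: O={T} ∪ S={C} → {C,T} (+1)
site 3, node KOSX: KX={A,G} ∪ OS={C,T} → {A,C,G,T} (+1)
site 3, node KOSUX: KOSX={A,C,G,T} ∩ U={T} → {T} (+0)
site 4, node KX: K={G} ∪ X={T} → {G,T} (+1)
site 4, node OS: O={T} ∪ S={G} → {G,T} (+1)
site 4, node KOSX: KX={G,T} ∩ OS={G,T} → {G,T} (+0)
site 4, node KOSUX: KOSX={G,T} ∩ U={T} → {T} (+0)
site 5, node KX: K={C} ∩ X={C} → {C} (+0)
site 5, node OS: O={A} ∪ S={G} → {A,G} (+1)
site 5, node KOSX: KX={C} ∪ OS={A,G} → {A,C,G} (+1)
site 5, node KOSUX: KOSX={A,C,G} ∩ U={G} → {G} (+0)
per-site changes: [2, 2, 3, 3, 2, 2]; total = 14

2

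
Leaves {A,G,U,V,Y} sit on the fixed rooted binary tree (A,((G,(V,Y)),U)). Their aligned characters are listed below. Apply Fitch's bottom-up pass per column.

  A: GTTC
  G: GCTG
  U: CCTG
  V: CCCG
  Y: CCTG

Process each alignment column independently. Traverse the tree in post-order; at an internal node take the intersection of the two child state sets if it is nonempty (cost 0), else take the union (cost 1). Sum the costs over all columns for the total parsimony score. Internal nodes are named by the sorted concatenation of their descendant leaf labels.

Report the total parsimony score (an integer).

VY@0: {C} ∩ {C} = {C} (intersection, +0)
GVY@0: {G} ∪ {C} = {C,G} (union, +1)
GUVY@0: {C,G} ∩ {C} = {C} (intersection, +0)
AGUVY@0: {G} ∪ {C} = {C,G} (union, +1)
VY@1: {C} ∩ {C} = {C} (intersection, +0)
GVY@1: {C} ∩ {C} = {C} (intersection, +0)
GUVY@1: {C} ∩ {C} = {C} (intersection, +0)
AGUVY@1: {T} ∪ {C} = {C,T} (union, +1)
VY@2: {C} ∪ {T} = {C,T} (union, +1)
GVY@2: {T} ∩ {C,T} = {T} (intersection, +0)
GUVY@2: {T} ∩ {T} = {T} (intersection, +0)
AGUVY@2: {T} ∩ {T} = {T} (intersection, +0)
VY@3: {G} ∩ {G} = {G} (intersection, +0)
GVY@3: {G} ∩ {G} = {G} (intersection, +0)
GUVY@3: {G} ∩ {G} = {G} (intersection, +0)
AGUVY@3: {C} ∪ {G} = {C,G} (union, +1)
per-site changes: [2, 1, 1, 1]; total = 5

5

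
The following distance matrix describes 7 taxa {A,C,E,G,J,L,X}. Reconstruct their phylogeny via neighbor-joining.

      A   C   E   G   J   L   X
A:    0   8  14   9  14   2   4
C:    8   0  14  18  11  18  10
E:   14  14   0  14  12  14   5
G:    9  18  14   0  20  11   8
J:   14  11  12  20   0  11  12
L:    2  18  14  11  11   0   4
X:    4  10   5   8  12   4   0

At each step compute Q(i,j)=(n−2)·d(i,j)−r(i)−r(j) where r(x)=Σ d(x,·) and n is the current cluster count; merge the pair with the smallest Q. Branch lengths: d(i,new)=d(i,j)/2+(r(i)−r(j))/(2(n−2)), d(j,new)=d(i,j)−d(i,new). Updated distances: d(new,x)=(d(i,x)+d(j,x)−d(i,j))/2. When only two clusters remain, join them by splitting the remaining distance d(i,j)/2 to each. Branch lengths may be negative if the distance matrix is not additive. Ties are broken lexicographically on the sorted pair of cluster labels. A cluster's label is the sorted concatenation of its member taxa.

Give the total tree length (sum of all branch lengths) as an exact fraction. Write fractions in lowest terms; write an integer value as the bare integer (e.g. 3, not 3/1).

iteration 1: select C,J (d=11, Q=-104); attach at lengths (27/5, 28/5); label the merged cluster CJ
  updated: d(A,CJ)=11/2, d(CJ,E)=15/2, d(CJ,G)=27/2, d(CJ,L)=9, d(CJ,X)=11/2
iteration 2: select A,L (d=2, Q=-133/2); attach at lengths (5/16, 27/16); label the merged cluster AL
  updated: d(AL,CJ)=25/4, d(AL,E)=13, d(AL,G)=9, d(AL,X)=3
iteration 3: select CJ,E (d=15/2, Q=-199/4); attach at lengths (21/8, 39/8); label the merged cluster CEJ
  updated: d(AL,CEJ)=47/8, d(CEJ,G)=10, d(CEJ,X)=3/2
iteration 4: select AL,G (d=9, Q=-215/8); attach at lengths (71/32, 217/32); label the merged cluster AGL
  updated: d(AGL,CEJ)=55/16, d(AGL,X)=1
iteration 5: select AGL,CEJ (d=55/16, Q=-95/16); attach at lengths (47/32, 63/32); label the merged cluster ACEGJL
  updated: d(ACEGJL,X)=-15/32
iteration 6: select ACEGJL,X (d=-15/32); attach at lengths (-15/64, -15/64); label the merged cluster ACEGJLX
final tree: ((((A:5/16,L:27/16):71/32,G:217/32):47/32,((C:27/5,J:28/5):21/8,E:39/8):63/32):-15/64,X:-15/64)
total length: 1039/32

1039/32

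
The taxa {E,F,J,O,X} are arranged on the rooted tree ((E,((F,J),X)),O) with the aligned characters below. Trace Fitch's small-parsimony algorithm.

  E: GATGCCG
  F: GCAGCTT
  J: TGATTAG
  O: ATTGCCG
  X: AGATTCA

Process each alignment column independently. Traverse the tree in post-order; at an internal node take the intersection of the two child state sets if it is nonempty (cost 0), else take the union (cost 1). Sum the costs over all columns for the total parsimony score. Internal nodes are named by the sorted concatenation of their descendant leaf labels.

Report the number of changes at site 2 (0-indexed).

[col 0] FJ: children F:{G}, J:{T} ∪→ {G,T}; cost 1
[col 0] FJX: children FJ:{G,T}, X:{A} ∪→ {A,G,T}; cost 1
[col 0] EFJX: children E:{G}, FJX:{A,G,T} ∩→ {G}; cost 0
[col 0] EFJOX: children EFJX:{G}, O:{A} ∪→ {A,G}; cost 1
[col 1] FJ: children F:{C}, J:{G} ∪→ {C,G}; cost 1
[col 1] FJX: children FJ:{C,G}, X:{G} ∩→ {G}; cost 0
[col 1] EFJX: children E:{A}, FJX:{G} ∪→ {A,G}; cost 1
[col 1] EFJOX: children EFJX:{A,G}, O:{T} ∪→ {A,G,T}; cost 1
[col 2] FJ: children F:{A}, J:{A} ∩→ {A}; cost 0
[col 2] FJX: children FJ:{A}, X:{A} ∩→ {A}; cost 0
[col 2] EFJX: children E:{T}, FJX:{A} ∪→ {A,T}; cost 1
[col 2] EFJOX: children EFJX:{A,T}, O:{T} ∩→ {T}; cost 0
[col 3] FJ: children F:{G}, J:{T} ∪→ {G,T}; cost 1
[col 3] FJX: children FJ:{G,T}, X:{T} ∩→ {T}; cost 0
[col 3] EFJX: children E:{G}, FJX:{T} ∪→ {G,T}; cost 1
[col 3] EFJOX: children EFJX:{G,T}, O:{G} ∩→ {G}; cost 0
[col 4] FJ: children F:{C}, J:{T} ∪→ {C,T}; cost 1
[col 4] FJX: children FJ:{C,T}, X:{T} ∩→ {T}; cost 0
[col 4] EFJX: children E:{C}, FJX:{T} ∪→ {C,T}; cost 1
[col 4] EFJOX: children EFJX:{C,T}, O:{C} ∩→ {C}; cost 0
[col 5] FJ: children F:{T}, J:{A} ∪→ {A,T}; cost 1
[col 5] FJX: children FJ:{A,T}, X:{C} ∪→ {A,C,T}; cost 1
[col 5] EFJX: children E:{C}, FJX:{A,C,T} ∩→ {C}; cost 0
[col 5] EFJOX: children EFJX:{C}, O:{C} ∩→ {C}; cost 0
[col 6] FJ: children F:{T}, J:{G} ∪→ {G,T}; cost 1
[col 6] FJX: children FJ:{G,T}, X:{A} ∪→ {A,G,T}; cost 1
[col 6] EFJX: children E:{G}, FJX:{A,G,T} ∩→ {G}; cost 0
[col 6] EFJOX: children EFJX:{G}, O:{G} ∩→ {G}; cost 0
per-site changes: [3, 3, 1, 2, 2, 2, 2]; total = 15

1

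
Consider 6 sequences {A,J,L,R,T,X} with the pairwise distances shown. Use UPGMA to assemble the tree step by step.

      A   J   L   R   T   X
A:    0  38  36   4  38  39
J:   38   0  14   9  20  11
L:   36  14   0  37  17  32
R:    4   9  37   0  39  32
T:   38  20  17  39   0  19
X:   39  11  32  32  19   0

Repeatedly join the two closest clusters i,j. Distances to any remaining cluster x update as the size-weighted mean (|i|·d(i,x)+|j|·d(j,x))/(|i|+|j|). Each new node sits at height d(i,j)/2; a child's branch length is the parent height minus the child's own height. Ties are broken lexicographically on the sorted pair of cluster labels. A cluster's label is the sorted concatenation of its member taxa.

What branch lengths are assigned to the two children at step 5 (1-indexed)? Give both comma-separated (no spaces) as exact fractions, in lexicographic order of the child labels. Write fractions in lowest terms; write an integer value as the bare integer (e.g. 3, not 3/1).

59/4,49/8

1. join A+R (d=4) ⇒ AR; edges |A|=2, |R|=2
  updated: d(AR,J)=47/2, d(AR,L)=73/2, d(AR,T)=77/2, d(AR,X)=71/2
2. join J+X (d=11) ⇒ JX; edges |J|=11/2, |X|=11/2
  updated: d(AR,JX)=59/2, d(JX,L)=23, d(JX,T)=39/2
3. join L+T (d=17) ⇒ LT; edges |L|=17/2, |T|=17/2
  updated: d(AR,LT)=75/2, d(JX,LT)=85/4
4. join JX+LT (d=85/4) ⇒ JLTX; edges |JX|=41/8, |LT|=17/8
  updated: d(AR,JLTX)=67/2
5. join AR+JLTX (d=67/2) ⇒ AJLRTX; edges |AR|=59/4, |JLTX|=49/8
final tree: ((A:2,R:2):59/4,((J:11/2,X:11/2):41/8,(L:17/2,T:17/2):17/8):49/8)
total length: 481/8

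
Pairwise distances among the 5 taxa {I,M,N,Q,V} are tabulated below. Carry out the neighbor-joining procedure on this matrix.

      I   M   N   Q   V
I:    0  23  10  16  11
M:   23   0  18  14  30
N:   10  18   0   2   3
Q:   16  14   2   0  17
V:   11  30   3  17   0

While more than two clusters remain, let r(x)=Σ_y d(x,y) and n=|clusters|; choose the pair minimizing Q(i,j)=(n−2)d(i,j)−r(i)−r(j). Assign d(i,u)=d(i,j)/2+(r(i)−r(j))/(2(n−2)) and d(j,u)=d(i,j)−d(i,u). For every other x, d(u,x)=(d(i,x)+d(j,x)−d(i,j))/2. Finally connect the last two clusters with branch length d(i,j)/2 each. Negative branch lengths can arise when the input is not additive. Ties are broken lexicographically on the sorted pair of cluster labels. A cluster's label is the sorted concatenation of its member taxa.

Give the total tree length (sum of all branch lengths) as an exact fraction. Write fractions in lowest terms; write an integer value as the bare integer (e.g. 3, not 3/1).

1. join M+Q (d=14, Q=-92) ⇒ MQ; edges |M|=13, |Q|=1
  updated: d(I,MQ)=25/2, d(MQ,N)=3, d(MQ,V)=33/2
2. join I+V (d=11, Q=-42) ⇒ IV; edges |I|=25/4, |V|=19/4
  updated: d(IV,MQ)=9, d(IV,N)=1
3. join IV+MQ (d=9, Q=-13) ⇒ IMQV; edges |IV|=7/2, |MQ|=11/2
  updated: d(IMQV,N)=-5/2
4. join IMQV+N (d=-5/2) ⇒ IMNQV; edges |IMQV|=-5/4, |N|=-5/4
final tree: (((I:25/4,V:19/4):7/2,(M:13,Q:1):11/2):-5/4,N:-5/4)
total length: 63/2

63/2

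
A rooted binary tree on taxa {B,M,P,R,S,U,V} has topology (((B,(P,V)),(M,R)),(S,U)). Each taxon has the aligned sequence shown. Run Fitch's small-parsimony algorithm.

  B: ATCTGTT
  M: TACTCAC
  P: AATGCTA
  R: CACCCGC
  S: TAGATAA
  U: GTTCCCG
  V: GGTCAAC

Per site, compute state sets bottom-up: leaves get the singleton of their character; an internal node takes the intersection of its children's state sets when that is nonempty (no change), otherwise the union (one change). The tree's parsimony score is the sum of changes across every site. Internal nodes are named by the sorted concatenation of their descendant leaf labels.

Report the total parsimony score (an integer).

25

[col 0] PV: children P:{A}, V:{G} ∪→ {A,G}; cost 1
[col 0] BPV: children B:{A}, PV:{A,G} ∩→ {A}; cost 0
[col 0] MR: children M:{T}, R:{C} ∪→ {C,T}; cost 1
[col 0] BMPRV: children BPV:{A}, MR:{C,T} ∪→ {A,C,T}; cost 1
[col 0] SU: children S:{T}, U:{G} ∪→ {G,T}; cost 1
[col 0] BMPRSUV: children BMPRV:{A,C,T}, SU:{G,T} ∩→ {T}; cost 0
[col 1] PV: children P:{A}, V:{G} ∪→ {A,G}; cost 1
[col 1] BPV: children B:{T}, PV:{A,G} ∪→ {A,G,T}; cost 1
[col 1] MR: children M:{A}, R:{A} ∩→ {A}; cost 0
[col 1] BMPRV: children BPV:{A,G,T}, MR:{A} ∩→ {A}; cost 0
[col 1] SU: children S:{A}, U:{T} ∪→ {A,T}; cost 1
[col 1] BMPRSUV: children BMPRV:{A}, SU:{A,T} ∩→ {A}; cost 0
[col 2] PV: children P:{T}, V:{T} ∩→ {T}; cost 0
[col 2] BPV: children B:{C}, PV:{T} ∪→ {C,T}; cost 1
[col 2] MR: children M:{C}, R:{C} ∩→ {C}; cost 0
[col 2] BMPRV: children BPV:{C,T}, MR:{C} ∩→ {C}; cost 0
[col 2] SU: children S:{G}, U:{T} ∪→ {G,T}; cost 1
[col 2] BMPRSUV: children BMPRV:{C}, SU:{G,T} ∪→ {C,G,T}; cost 1
[col 3] PV: children P:{G}, V:{C} ∪→ {C,G}; cost 1
[col 3] BPV: children B:{T}, PV:{C,G} ∪→ {C,G,T}; cost 1
[col 3] MR: children M:{T}, R:{C} ∪→ {C,T}; cost 1
[col 3] BMPRV: children BPV:{C,G,T}, MR:{C,T} ∩→ {C,T}; cost 0
[col 3] SU: children S:{A}, U:{C} ∪→ {A,C}; cost 1
[col 3] BMPRSUV: children BMPRV:{C,T}, SU:{A,C} ∩→ {C}; cost 0
[col 4] PV: children P:{C}, V:{A} ∪→ {A,C}; cost 1
[col 4] BPV: children B:{G}, PV:{A,C} ∪→ {A,C,G}; cost 1
[col 4] MR: children M:{C}, R:{C} ∩→ {C}; cost 0
[col 4] BMPRV: children BPV:{A,C,G}, MR:{C} ∩→ {C}; cost 0
[col 4] SU: children S:{T}, U:{C} ∪→ {C,T}; cost 1
[col 4] BMPRSUV: children BMPRV:{C}, SU:{C,T} ∩→ {C}; cost 0
[col 5] PV: children P:{T}, V:{A} ∪→ {A,T}; cost 1
[col 5] BPV: children B:{T}, PV:{A,T} ∩→ {T}; cost 0
[col 5] MR: children M:{A}, R:{G} ∪→ {A,G}; cost 1
[col 5] BMPRV: children BPV:{T}, MR:{A,G} ∪→ {A,G,T}; cost 1
[col 5] SU: children S:{A}, U:{C} ∪→ {A,C}; cost 1
[col 5] BMPRSUV: children BMPRV:{A,G,T}, SU:{A,C} ∩→ {A}; cost 0
[col 6] PV: children P:{A}, V:{C} ∪→ {A,C}; cost 1
[col 6] BPV: children B:{T}, PV:{A,C} ∪→ {A,C,T}; cost 1
[col 6] MR: children M:{C}, R:{C} ∩→ {C}; cost 0
[col 6] BMPRV: children BPV:{A,C,T}, MR:{C} ∩→ {C}; cost 0
[col 6] SU: children S:{A}, U:{G} ∪→ {A,G}; cost 1
[col 6] BMPRSUV: children BMPRV:{C}, SU:{A,G} ∪→ {A,C,G}; cost 1
per-site changes: [4, 3, 3, 4, 3, 4, 4]; total = 25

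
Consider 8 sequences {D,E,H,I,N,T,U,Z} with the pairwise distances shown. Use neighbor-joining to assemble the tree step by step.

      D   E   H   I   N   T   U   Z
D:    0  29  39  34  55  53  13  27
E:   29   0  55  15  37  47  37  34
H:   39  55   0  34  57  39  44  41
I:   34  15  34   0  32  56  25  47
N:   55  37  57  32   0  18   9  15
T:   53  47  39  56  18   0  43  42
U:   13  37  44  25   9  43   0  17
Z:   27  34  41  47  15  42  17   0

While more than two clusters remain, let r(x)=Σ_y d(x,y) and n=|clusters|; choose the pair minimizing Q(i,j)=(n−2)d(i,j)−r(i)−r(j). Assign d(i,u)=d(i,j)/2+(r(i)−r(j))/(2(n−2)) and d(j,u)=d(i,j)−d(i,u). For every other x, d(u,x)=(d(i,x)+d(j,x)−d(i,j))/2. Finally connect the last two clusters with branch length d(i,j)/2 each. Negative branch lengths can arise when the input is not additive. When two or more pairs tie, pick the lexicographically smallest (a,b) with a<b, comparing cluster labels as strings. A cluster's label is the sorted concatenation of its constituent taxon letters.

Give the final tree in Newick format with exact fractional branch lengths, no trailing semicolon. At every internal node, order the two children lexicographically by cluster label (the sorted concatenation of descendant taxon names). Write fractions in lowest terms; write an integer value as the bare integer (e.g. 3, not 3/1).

((((D:171/16,U:37/16):45/8,((N:11/4,T:61/4):59/6,Z:29/3):37/8):2,(E:44/5,I:31/5):23/2):51/4,H:51/4)

iteration 1: select N,T (d=18, Q=-413); attach at lengths (11/4, 61/4); label the merged cluster NT
  updated: d(D,NT)=45, d(E,NT)=33, d(H,NT)=39, d(I,NT)=35, d(NT,U)=17, d(NT,Z)=39/2
iteration 2: select E,I (d=15, Q=-318); attach at lengths (44/5, 31/5); label the merged cluster EI
  updated: d(D,EI)=24, d(EI,H)=37, d(EI,NT)=53/2, d(EI,U)=47/2, d(EI,Z)=33
iteration 3: select D,U (d=13, Q=-421/2); attach at lengths (171/16, 37/16); label the merged cluster DU
  updated: d(DU,EI)=69/4, d(DU,H)=35, d(DU,NT)=49/2, d(DU,Z)=31/2
iteration 4: select NT,Z (d=39/2, Q=-160); attach at lengths (59/6, 29/3); label the merged cluster NTZ
  updated: d(DU,NTZ)=41/4, d(EI,NTZ)=20, d(H,NTZ)=121/4
iteration 5: select DU,NTZ (d=41/4, Q=-205/2); attach at lengths (45/8, 37/8); label the merged cluster DNTUZ
  updated: d(DNTUZ,EI)=27/2, d(DNTUZ,H)=55/2
iteration 6: select DNTUZ,EI (d=27/2, Q=-78); attach at lengths (2, 23/2); label the merged cluster DEINTUZ
  updated: d(DEINTUZ,H)=51/2
iteration 7: select DEINTUZ,H (d=51/2); attach at lengths (51/4, 51/4); label the merged cluster DEHINTUZ
final tree: ((((D:171/16,U:37/16):45/8,((N:11/4,T:61/4):59/6,Z:29/3):37/8):2,(E:44/5,I:31/5):23/2):51/4,H:51/4)
total length: 459/4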